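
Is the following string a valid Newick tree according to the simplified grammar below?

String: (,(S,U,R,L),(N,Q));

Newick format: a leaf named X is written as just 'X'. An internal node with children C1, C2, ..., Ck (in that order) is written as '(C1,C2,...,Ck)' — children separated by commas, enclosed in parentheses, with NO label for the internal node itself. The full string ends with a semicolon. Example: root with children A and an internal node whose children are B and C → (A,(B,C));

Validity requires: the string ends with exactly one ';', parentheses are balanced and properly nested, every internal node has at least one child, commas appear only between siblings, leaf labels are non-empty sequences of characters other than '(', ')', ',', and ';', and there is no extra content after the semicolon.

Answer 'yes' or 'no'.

Input: (,(S,U,R,L),(N,Q));
Paren balance: 3 '(' vs 3 ')' OK
Ends with single ';': True
Full parse: FAILS (empty leaf label at pos 1)
Valid: False

Answer: no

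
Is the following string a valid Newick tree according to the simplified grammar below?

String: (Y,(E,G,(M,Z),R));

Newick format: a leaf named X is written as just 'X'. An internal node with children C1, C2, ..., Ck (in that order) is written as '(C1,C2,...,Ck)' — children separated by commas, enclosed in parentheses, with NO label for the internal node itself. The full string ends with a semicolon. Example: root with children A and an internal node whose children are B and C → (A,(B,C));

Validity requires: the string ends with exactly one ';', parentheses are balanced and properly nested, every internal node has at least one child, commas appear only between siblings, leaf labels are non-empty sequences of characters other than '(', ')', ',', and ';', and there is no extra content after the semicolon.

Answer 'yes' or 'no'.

Answer: yes

Derivation:
Input: (Y,(E,G,(M,Z),R));
Paren balance: 3 '(' vs 3 ')' OK
Ends with single ';': True
Full parse: OK
Valid: True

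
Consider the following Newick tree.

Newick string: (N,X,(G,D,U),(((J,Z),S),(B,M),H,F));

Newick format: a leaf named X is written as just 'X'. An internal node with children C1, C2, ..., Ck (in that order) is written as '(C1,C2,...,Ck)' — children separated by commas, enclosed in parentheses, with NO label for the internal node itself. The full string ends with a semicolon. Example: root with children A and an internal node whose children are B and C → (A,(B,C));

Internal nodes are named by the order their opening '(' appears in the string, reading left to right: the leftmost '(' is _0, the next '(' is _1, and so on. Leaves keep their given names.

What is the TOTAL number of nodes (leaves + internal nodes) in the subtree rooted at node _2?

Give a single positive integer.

Newick: (N,X,(G,D,U),(((J,Z),S),(B,M),H,F));
Locate _2: it is the '(' at position 13 (the 3rd '(' reading left to right).
Query: subtree rooted at _2
_2: subtree_size = 1 + 10
  _3: subtree_size = 1 + 4
    _4: subtree_size = 1 + 2
      J: subtree_size = 1 + 0
      Z: subtree_size = 1 + 0
    S: subtree_size = 1 + 0
  _5: subtree_size = 1 + 2
    B: subtree_size = 1 + 0
    M: subtree_size = 1 + 0
  H: subtree_size = 1 + 0
  F: subtree_size = 1 + 0
Total subtree size of _2: 11

Answer: 11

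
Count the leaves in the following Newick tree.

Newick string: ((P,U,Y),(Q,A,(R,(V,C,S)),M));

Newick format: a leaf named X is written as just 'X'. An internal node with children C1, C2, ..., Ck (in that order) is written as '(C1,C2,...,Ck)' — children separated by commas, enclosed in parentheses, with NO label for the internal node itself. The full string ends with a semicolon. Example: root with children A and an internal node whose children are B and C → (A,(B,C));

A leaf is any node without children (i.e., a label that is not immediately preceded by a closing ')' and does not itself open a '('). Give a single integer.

Newick: ((P,U,Y),(Q,A,(R,(V,C,S)),M));
Scan left-to-right; a leaf is any maximal label run not followed by '(':
  pos 2: leaf 'P' → count = 1
  pos 4: leaf 'U' → count = 2
  pos 6: leaf 'Y' → count = 3
  pos 10: leaf 'Q' → count = 4
  pos 12: leaf 'A' → count = 5
  pos 15: leaf 'R' → count = 6
  pos 18: leaf 'V' → count = 7
  pos 20: leaf 'C' → count = 8
  pos 22: leaf 'S' → count = 9
  pos 26: leaf 'M' → count = 10
Total leaves: 10

Answer: 10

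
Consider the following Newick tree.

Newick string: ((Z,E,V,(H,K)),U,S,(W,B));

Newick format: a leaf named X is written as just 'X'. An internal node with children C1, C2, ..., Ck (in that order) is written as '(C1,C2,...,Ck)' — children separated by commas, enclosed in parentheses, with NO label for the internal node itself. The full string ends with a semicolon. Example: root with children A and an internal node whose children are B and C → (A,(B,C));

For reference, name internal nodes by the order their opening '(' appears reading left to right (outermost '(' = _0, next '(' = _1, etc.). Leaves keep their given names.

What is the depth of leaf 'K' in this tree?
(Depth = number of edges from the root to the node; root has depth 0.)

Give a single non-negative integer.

Newick: ((Z,E,V,(H,K)),U,S,(W,B));
Naming internals by '(' encounter order: outermost '(' = _0, next = _1, ...
Query node: K
Path from root: _0 -> _1 -> _2 -> K
Depth of K: 3 (number of edges from root)

Answer: 3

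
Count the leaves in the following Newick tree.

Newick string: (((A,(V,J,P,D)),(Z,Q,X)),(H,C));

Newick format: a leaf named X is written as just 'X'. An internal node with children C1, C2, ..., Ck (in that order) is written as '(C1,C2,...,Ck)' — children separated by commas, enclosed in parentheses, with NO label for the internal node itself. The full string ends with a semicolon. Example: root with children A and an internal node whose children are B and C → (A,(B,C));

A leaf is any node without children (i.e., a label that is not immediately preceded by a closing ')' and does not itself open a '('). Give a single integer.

Answer: 10

Derivation:
Newick: (((A,(V,J,P,D)),(Z,Q,X)),(H,C));
Scan left-to-right; a leaf is any maximal label run not followed by '(':
  pos 3: leaf 'A' → count = 1
  pos 6: leaf 'V' → count = 2
  pos 8: leaf 'J' → count = 3
  pos 10: leaf 'P' → count = 4
  pos 12: leaf 'D' → count = 5
  pos 17: leaf 'Z' → count = 6
  pos 19: leaf 'Q' → count = 7
  pos 21: leaf 'X' → count = 8
  pos 26: leaf 'H' → count = 9
  pos 28: leaf 'C' → count = 10
Total leaves: 10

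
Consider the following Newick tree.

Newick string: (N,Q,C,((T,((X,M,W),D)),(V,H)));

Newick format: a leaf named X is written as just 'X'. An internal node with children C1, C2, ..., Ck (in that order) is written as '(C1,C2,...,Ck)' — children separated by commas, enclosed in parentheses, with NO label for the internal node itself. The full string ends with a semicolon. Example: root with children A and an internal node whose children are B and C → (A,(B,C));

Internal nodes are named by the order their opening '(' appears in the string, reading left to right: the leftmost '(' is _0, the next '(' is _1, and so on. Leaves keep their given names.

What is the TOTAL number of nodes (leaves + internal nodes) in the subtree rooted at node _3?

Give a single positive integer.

Answer: 6

Derivation:
Newick: (N,Q,C,((T,((X,M,W),D)),(V,H)));
Locate _3: it is the '(' at position 11 (the 4th '(' reading left to right).
Query: subtree rooted at _3
_3: subtree_size = 1 + 5
  _4: subtree_size = 1 + 3
    X: subtree_size = 1 + 0
    M: subtree_size = 1 + 0
    W: subtree_size = 1 + 0
  D: subtree_size = 1 + 0
Total subtree size of _3: 6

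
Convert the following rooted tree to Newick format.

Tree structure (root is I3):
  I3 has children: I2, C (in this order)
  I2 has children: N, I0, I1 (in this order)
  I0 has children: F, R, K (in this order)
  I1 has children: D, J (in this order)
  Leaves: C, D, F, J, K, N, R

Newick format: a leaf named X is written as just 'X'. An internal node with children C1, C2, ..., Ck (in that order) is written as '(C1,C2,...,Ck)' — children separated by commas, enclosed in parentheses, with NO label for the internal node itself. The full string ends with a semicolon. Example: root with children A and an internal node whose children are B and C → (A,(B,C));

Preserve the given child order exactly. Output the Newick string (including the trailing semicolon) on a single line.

Answer: ((N,(F,R,K),(D,J)),C);

Derivation:
internal I3 with children ['I2', 'C']
  internal I2 with children ['N', 'I0', 'I1']
    leaf 'N' → 'N'
    internal I0 with children ['F', 'R', 'K']
      leaf 'F' → 'F'
      leaf 'R' → 'R'
      leaf 'K' → 'K'
    → '(F,R,K)'
    internal I1 with children ['D', 'J']
      leaf 'D' → 'D'
      leaf 'J' → 'J'
    → '(D,J)'
  → '(N,(F,R,K),(D,J))'
  leaf 'C' → 'C'
→ '((N,(F,R,K),(D,J)),C)'
Final: ((N,(F,R,K),(D,J)),C);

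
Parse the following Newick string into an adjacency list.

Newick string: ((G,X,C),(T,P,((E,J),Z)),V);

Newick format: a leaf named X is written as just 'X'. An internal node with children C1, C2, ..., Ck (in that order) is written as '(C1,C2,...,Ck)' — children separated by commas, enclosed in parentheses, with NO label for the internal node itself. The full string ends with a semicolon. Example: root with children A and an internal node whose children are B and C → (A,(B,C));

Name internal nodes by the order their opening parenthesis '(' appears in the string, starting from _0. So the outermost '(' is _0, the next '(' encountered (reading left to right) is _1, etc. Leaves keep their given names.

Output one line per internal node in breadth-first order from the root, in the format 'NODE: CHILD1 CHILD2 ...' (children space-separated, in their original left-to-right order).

Input: ((G,X,C),(T,P,((E,J),Z)),V);
Scanning left-to-right, naming '(' by encounter order:
  pos 0: '(' -> open internal node _0 (depth 1)
  pos 1: '(' -> open internal node _1 (depth 2)
  pos 7: ')' -> close internal node _1 (now at depth 1)
  pos 9: '(' -> open internal node _2 (depth 2)
  pos 14: '(' -> open internal node _3 (depth 3)
  pos 15: '(' -> open internal node _4 (depth 4)
  pos 19: ')' -> close internal node _4 (now at depth 3)
  pos 22: ')' -> close internal node _3 (now at depth 2)
  pos 23: ')' -> close internal node _2 (now at depth 1)
  pos 26: ')' -> close internal node _0 (now at depth 0)
Total internal nodes: 5
BFS adjacency from root:
  _0: _1 _2 V
  _1: G X C
  _2: T P _3
  _3: _4 Z
  _4: E J

Answer: _0: _1 _2 V
_1: G X C
_2: T P _3
_3: _4 Z
_4: E J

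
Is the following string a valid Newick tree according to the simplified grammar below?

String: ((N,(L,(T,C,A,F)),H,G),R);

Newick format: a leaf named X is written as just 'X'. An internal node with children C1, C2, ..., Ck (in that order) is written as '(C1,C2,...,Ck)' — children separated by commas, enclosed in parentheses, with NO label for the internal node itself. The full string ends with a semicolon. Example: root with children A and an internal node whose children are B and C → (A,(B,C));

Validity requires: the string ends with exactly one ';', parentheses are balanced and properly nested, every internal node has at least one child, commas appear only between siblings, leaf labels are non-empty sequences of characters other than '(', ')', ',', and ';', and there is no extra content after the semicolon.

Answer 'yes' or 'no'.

Input: ((N,(L,(T,C,A,F)),H,G),R);
Paren balance: 4 '(' vs 4 ')' OK
Ends with single ';': True
Full parse: OK
Valid: True

Answer: yes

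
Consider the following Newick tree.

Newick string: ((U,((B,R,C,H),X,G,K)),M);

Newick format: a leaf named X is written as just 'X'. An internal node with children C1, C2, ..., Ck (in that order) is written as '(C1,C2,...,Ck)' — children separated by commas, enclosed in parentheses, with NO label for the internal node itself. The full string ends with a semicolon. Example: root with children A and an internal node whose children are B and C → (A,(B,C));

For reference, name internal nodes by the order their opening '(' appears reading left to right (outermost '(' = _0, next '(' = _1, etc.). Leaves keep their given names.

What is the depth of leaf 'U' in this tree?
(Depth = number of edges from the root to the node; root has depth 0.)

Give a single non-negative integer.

Answer: 2

Derivation:
Newick: ((U,((B,R,C,H),X,G,K)),M);
Naming internals by '(' encounter order: outermost '(' = _0, next = _1, ...
Query node: U
Path from root: _0 -> _1 -> U
Depth of U: 2 (number of edges from root)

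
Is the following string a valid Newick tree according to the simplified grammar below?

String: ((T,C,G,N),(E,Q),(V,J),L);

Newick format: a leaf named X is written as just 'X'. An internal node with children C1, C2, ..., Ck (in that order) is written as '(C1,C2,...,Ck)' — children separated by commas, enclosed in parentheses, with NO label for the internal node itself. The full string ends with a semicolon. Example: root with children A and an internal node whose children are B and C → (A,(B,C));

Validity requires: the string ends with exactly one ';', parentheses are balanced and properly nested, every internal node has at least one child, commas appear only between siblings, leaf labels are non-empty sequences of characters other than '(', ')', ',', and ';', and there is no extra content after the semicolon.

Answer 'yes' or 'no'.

Answer: yes

Derivation:
Input: ((T,C,G,N),(E,Q),(V,J),L);
Paren balance: 4 '(' vs 4 ')' OK
Ends with single ';': True
Full parse: OK
Valid: True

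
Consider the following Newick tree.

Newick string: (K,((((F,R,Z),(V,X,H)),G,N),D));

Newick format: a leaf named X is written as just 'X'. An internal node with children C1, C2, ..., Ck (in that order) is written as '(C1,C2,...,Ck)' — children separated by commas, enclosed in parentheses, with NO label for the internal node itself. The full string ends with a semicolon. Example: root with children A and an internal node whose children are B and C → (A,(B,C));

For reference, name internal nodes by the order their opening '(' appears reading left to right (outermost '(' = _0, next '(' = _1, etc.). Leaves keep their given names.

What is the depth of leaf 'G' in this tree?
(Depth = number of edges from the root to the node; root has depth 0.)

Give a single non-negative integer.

Answer: 3

Derivation:
Newick: (K,((((F,R,Z),(V,X,H)),G,N),D));
Naming internals by '(' encounter order: outermost '(' = _0, next = _1, ...
Query node: G
Path from root: _0 -> _1 -> _2 -> G
Depth of G: 3 (number of edges from root)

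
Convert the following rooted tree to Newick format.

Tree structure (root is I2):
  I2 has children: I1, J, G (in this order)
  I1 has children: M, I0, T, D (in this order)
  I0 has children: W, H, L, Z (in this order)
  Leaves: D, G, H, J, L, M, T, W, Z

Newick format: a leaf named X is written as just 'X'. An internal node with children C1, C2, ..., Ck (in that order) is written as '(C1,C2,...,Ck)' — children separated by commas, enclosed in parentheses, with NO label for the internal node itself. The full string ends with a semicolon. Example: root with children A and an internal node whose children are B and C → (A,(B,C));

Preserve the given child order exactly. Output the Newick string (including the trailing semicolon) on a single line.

Answer: ((M,(W,H,L,Z),T,D),J,G);

Derivation:
internal I2 with children ['I1', 'J', 'G']
  internal I1 with children ['M', 'I0', 'T', 'D']
    leaf 'M' → 'M'
    internal I0 with children ['W', 'H', 'L', 'Z']
      leaf 'W' → 'W'
      leaf 'H' → 'H'
      leaf 'L' → 'L'
      leaf 'Z' → 'Z'
    → '(W,H,L,Z)'
    leaf 'T' → 'T'
    leaf 'D' → 'D'
  → '(M,(W,H,L,Z),T,D)'
  leaf 'J' → 'J'
  leaf 'G' → 'G'
→ '((M,(W,H,L,Z),T,D),J,G)'
Final: ((M,(W,H,L,Z),T,D),J,G);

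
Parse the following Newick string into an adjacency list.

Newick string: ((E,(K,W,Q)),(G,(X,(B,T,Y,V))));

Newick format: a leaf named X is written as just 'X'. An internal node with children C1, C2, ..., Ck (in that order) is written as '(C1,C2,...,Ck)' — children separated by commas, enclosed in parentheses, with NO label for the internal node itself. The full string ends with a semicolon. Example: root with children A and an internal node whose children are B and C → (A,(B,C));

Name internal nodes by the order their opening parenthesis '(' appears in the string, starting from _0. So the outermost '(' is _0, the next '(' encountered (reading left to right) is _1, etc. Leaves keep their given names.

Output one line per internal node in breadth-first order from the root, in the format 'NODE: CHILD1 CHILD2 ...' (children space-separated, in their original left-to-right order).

Input: ((E,(K,W,Q)),(G,(X,(B,T,Y,V))));
Scanning left-to-right, naming '(' by encounter order:
  pos 0: '(' -> open internal node _0 (depth 1)
  pos 1: '(' -> open internal node _1 (depth 2)
  pos 4: '(' -> open internal node _2 (depth 3)
  pos 10: ')' -> close internal node _2 (now at depth 2)
  pos 11: ')' -> close internal node _1 (now at depth 1)
  pos 13: '(' -> open internal node _3 (depth 2)
  pos 16: '(' -> open internal node _4 (depth 3)
  pos 19: '(' -> open internal node _5 (depth 4)
  pos 27: ')' -> close internal node _5 (now at depth 3)
  pos 28: ')' -> close internal node _4 (now at depth 2)
  pos 29: ')' -> close internal node _3 (now at depth 1)
  pos 30: ')' -> close internal node _0 (now at depth 0)
Total internal nodes: 6
BFS adjacency from root:
  _0: _1 _3
  _1: E _2
  _3: G _4
  _2: K W Q
  _4: X _5
  _5: B T Y V

Answer: _0: _1 _3
_1: E _2
_3: G _4
_2: K W Q
_4: X _5
_5: B T Y V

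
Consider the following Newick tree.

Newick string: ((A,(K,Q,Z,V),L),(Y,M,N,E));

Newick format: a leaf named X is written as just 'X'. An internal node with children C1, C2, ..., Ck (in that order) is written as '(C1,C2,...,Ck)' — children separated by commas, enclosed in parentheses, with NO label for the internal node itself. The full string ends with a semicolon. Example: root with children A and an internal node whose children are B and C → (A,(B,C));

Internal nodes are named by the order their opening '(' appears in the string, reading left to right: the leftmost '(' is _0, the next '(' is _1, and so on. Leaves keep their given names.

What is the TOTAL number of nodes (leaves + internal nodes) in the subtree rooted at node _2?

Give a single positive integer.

Answer: 5

Derivation:
Newick: ((A,(K,Q,Z,V),L),(Y,M,N,E));
Locate _2: it is the '(' at position 4 (the 3rd '(' reading left to right).
Query: subtree rooted at _2
_2: subtree_size = 1 + 4
  K: subtree_size = 1 + 0
  Q: subtree_size = 1 + 0
  Z: subtree_size = 1 + 0
  V: subtree_size = 1 + 0
Total subtree size of _2: 5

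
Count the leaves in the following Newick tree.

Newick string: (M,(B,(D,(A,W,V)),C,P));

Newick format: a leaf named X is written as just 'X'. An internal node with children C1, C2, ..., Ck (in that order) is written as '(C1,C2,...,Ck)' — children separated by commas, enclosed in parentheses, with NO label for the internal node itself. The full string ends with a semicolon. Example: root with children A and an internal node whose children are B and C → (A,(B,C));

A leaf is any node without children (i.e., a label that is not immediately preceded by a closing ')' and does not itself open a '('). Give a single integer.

Newick: (M,(B,(D,(A,W,V)),C,P));
Scan left-to-right; a leaf is any maximal label run not followed by '(':
  pos 1: leaf 'M' → count = 1
  pos 4: leaf 'B' → count = 2
  pos 7: leaf 'D' → count = 3
  pos 10: leaf 'A' → count = 4
  pos 12: leaf 'W' → count = 5
  pos 14: leaf 'V' → count = 6
  pos 18: leaf 'C' → count = 7
  pos 20: leaf 'P' → count = 8
Total leaves: 8

Answer: 8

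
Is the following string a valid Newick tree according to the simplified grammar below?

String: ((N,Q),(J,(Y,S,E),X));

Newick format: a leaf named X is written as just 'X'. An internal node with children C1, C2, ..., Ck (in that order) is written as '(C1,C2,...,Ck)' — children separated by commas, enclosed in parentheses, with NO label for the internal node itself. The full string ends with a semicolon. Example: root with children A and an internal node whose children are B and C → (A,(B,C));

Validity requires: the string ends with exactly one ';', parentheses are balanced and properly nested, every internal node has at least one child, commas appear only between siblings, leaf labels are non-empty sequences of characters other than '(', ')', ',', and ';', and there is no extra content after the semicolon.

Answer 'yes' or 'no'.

Input: ((N,Q),(J,(Y,S,E),X));
Paren balance: 4 '(' vs 4 ')' OK
Ends with single ';': True
Full parse: OK
Valid: True

Answer: yes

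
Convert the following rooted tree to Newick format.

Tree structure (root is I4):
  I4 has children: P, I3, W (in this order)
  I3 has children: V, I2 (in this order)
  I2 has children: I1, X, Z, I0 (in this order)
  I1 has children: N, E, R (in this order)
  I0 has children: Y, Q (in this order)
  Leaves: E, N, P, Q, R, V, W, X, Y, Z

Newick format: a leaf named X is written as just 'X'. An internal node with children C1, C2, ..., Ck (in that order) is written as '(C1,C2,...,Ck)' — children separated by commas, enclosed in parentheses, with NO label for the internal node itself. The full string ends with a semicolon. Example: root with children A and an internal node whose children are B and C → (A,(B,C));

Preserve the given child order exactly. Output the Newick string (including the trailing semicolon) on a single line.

internal I4 with children ['P', 'I3', 'W']
  leaf 'P' → 'P'
  internal I3 with children ['V', 'I2']
    leaf 'V' → 'V'
    internal I2 with children ['I1', 'X', 'Z', 'I0']
      internal I1 with children ['N', 'E', 'R']
        leaf 'N' → 'N'
        leaf 'E' → 'E'
        leaf 'R' → 'R'
      → '(N,E,R)'
      leaf 'X' → 'X'
      leaf 'Z' → 'Z'
      internal I0 with children ['Y', 'Q']
        leaf 'Y' → 'Y'
        leaf 'Q' → 'Q'
      → '(Y,Q)'
    → '((N,E,R),X,Z,(Y,Q))'
  → '(V,((N,E,R),X,Z,(Y,Q)))'
  leaf 'W' → 'W'
→ '(P,(V,((N,E,R),X,Z,(Y,Q))),W)'
Final: (P,(V,((N,E,R),X,Z,(Y,Q))),W);

Answer: (P,(V,((N,E,R),X,Z,(Y,Q))),W);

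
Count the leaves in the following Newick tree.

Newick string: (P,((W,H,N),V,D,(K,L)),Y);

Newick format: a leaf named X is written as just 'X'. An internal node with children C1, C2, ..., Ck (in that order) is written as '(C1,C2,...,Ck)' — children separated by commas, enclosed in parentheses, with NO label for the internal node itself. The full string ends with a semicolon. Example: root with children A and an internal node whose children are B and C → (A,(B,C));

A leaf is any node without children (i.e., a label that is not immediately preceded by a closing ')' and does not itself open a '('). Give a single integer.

Newick: (P,((W,H,N),V,D,(K,L)),Y);
Scan left-to-right; a leaf is any maximal label run not followed by '(':
  pos 1: leaf 'P' → count = 1
  pos 5: leaf 'W' → count = 2
  pos 7: leaf 'H' → count = 3
  pos 9: leaf 'N' → count = 4
  pos 12: leaf 'V' → count = 5
  pos 14: leaf 'D' → count = 6
  pos 17: leaf 'K' → count = 7
  pos 19: leaf 'L' → count = 8
  pos 23: leaf 'Y' → count = 9
Total leaves: 9

Answer: 9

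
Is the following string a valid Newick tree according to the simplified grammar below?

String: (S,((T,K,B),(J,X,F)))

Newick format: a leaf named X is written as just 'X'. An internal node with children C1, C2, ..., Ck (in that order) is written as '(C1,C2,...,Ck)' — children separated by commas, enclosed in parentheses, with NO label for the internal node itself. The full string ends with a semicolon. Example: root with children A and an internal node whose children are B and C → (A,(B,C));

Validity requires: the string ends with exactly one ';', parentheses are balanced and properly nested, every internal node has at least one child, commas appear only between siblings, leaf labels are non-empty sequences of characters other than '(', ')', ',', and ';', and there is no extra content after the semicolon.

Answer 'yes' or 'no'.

Answer: no

Derivation:
Input: (S,((T,K,B),(J,X,F)))
Paren balance: 4 '(' vs 4 ')' OK
Ends with single ';': False
Full parse: FAILS (must end with ;)
Valid: False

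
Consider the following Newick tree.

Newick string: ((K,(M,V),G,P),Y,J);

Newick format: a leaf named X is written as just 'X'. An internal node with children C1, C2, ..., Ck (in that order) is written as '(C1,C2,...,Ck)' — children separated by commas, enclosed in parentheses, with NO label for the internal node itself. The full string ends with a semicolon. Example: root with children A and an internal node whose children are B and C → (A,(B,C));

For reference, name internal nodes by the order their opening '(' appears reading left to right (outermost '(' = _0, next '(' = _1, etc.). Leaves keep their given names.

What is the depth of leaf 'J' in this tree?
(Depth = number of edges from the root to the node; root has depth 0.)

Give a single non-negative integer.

Answer: 1

Derivation:
Newick: ((K,(M,V),G,P),Y,J);
Naming internals by '(' encounter order: outermost '(' = _0, next = _1, ...
Query node: J
Path from root: _0 -> J
Depth of J: 1 (number of edges from root)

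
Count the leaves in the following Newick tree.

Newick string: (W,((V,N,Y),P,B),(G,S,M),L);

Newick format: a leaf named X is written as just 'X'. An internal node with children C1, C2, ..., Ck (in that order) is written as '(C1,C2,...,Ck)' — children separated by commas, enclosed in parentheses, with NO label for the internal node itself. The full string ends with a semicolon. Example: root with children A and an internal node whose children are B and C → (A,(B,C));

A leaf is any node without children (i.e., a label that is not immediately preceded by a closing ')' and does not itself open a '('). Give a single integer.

Newick: (W,((V,N,Y),P,B),(G,S,M),L);
Scan left-to-right; a leaf is any maximal label run not followed by '(':
  pos 1: leaf 'W' → count = 1
  pos 5: leaf 'V' → count = 2
  pos 7: leaf 'N' → count = 3
  pos 9: leaf 'Y' → count = 4
  pos 12: leaf 'P' → count = 5
  pos 14: leaf 'B' → count = 6
  pos 18: leaf 'G' → count = 7
  pos 20: leaf 'S' → count = 8
  pos 22: leaf 'M' → count = 9
  pos 25: leaf 'L' → count = 10
Total leaves: 10

Answer: 10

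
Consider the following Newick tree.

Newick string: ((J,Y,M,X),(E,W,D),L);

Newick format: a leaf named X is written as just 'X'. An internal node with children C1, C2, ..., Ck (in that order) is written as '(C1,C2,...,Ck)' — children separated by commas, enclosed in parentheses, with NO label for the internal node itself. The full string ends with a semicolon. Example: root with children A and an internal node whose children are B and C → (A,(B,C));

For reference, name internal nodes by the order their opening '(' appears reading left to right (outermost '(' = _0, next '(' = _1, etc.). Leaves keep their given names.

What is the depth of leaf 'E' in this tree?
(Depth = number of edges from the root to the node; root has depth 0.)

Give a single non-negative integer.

Newick: ((J,Y,M,X),(E,W,D),L);
Naming internals by '(' encounter order: outermost '(' = _0, next = _1, ...
Query node: E
Path from root: _0 -> _2 -> E
Depth of E: 2 (number of edges from root)

Answer: 2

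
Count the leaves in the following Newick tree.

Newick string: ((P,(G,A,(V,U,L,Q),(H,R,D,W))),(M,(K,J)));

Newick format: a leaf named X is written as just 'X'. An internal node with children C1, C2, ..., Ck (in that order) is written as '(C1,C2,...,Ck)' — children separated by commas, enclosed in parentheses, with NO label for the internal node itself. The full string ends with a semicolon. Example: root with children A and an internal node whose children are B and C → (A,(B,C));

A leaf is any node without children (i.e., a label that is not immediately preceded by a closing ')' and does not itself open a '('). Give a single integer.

Newick: ((P,(G,A,(V,U,L,Q),(H,R,D,W))),(M,(K,J)));
Scan left-to-right; a leaf is any maximal label run not followed by '(':
  pos 2: leaf 'P' → count = 1
  pos 5: leaf 'G' → count = 2
  pos 7: leaf 'A' → count = 3
  pos 10: leaf 'V' → count = 4
  pos 12: leaf 'U' → count = 5
  pos 14: leaf 'L' → count = 6
  pos 16: leaf 'Q' → count = 7
  pos 20: leaf 'H' → count = 8
  pos 22: leaf 'R' → count = 9
  pos 24: leaf 'D' → count = 10
  pos 26: leaf 'W' → count = 11
  pos 32: leaf 'M' → count = 12
  pos 35: leaf 'K' → count = 13
  pos 37: leaf 'J' → count = 14
Total leaves: 14

Answer: 14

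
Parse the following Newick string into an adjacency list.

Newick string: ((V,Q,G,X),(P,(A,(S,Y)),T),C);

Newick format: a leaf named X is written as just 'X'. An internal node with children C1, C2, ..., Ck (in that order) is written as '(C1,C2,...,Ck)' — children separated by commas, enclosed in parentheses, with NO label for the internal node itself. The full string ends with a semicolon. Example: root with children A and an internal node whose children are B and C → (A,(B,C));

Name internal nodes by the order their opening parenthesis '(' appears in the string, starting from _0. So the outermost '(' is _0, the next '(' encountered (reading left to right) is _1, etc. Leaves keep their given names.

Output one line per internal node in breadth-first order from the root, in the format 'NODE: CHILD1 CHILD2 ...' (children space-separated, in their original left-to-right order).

Input: ((V,Q,G,X),(P,(A,(S,Y)),T),C);
Scanning left-to-right, naming '(' by encounter order:
  pos 0: '(' -> open internal node _0 (depth 1)
  pos 1: '(' -> open internal node _1 (depth 2)
  pos 9: ')' -> close internal node _1 (now at depth 1)
  pos 11: '(' -> open internal node _2 (depth 2)
  pos 14: '(' -> open internal node _3 (depth 3)
  pos 17: '(' -> open internal node _4 (depth 4)
  pos 21: ')' -> close internal node _4 (now at depth 3)
  pos 22: ')' -> close internal node _3 (now at depth 2)
  pos 25: ')' -> close internal node _2 (now at depth 1)
  pos 28: ')' -> close internal node _0 (now at depth 0)
Total internal nodes: 5
BFS adjacency from root:
  _0: _1 _2 C
  _1: V Q G X
  _2: P _3 T
  _3: A _4
  _4: S Y

Answer: _0: _1 _2 C
_1: V Q G X
_2: P _3 T
_3: A _4
_4: S Y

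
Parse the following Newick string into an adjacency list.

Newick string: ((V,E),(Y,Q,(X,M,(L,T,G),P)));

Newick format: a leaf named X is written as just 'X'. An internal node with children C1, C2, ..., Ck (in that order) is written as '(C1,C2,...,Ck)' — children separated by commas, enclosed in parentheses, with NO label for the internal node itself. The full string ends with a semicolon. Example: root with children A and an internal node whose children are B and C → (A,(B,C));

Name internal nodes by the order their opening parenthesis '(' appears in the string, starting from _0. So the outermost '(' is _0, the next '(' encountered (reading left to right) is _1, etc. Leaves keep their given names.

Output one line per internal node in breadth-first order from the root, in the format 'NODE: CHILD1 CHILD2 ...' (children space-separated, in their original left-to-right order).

Answer: _0: _1 _2
_1: V E
_2: Y Q _3
_3: X M _4 P
_4: L T G

Derivation:
Input: ((V,E),(Y,Q,(X,M,(L,T,G),P)));
Scanning left-to-right, naming '(' by encounter order:
  pos 0: '(' -> open internal node _0 (depth 1)
  pos 1: '(' -> open internal node _1 (depth 2)
  pos 5: ')' -> close internal node _1 (now at depth 1)
  pos 7: '(' -> open internal node _2 (depth 2)
  pos 12: '(' -> open internal node _3 (depth 3)
  pos 17: '(' -> open internal node _4 (depth 4)
  pos 23: ')' -> close internal node _4 (now at depth 3)
  pos 26: ')' -> close internal node _3 (now at depth 2)
  pos 27: ')' -> close internal node _2 (now at depth 1)
  pos 28: ')' -> close internal node _0 (now at depth 0)
Total internal nodes: 5
BFS adjacency from root:
  _0: _1 _2
  _1: V E
  _2: Y Q _3
  _3: X M _4 P
  _4: L T G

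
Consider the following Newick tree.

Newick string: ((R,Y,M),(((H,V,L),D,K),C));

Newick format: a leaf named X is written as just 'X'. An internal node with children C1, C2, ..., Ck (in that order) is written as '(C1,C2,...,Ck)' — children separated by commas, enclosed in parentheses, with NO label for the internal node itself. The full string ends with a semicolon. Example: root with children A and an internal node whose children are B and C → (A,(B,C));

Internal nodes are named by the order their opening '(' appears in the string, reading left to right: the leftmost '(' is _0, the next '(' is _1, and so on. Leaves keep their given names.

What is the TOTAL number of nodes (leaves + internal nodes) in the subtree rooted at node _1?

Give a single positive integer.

Newick: ((R,Y,M),(((H,V,L),D,K),C));
Locate _1: it is the '(' at position 1 (the 2nd '(' reading left to right).
Query: subtree rooted at _1
_1: subtree_size = 1 + 3
  R: subtree_size = 1 + 0
  Y: subtree_size = 1 + 0
  M: subtree_size = 1 + 0
Total subtree size of _1: 4

Answer: 4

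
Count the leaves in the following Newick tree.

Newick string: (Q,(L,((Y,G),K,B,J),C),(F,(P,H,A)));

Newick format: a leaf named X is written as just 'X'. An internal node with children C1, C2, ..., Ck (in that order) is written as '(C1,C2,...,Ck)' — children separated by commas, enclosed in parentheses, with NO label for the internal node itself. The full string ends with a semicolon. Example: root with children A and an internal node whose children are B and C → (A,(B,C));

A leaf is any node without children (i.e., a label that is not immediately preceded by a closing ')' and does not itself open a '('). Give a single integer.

Answer: 12

Derivation:
Newick: (Q,(L,((Y,G),K,B,J),C),(F,(P,H,A)));
Scan left-to-right; a leaf is any maximal label run not followed by '(':
  pos 1: leaf 'Q' → count = 1
  pos 4: leaf 'L' → count = 2
  pos 8: leaf 'Y' → count = 3
  pos 10: leaf 'G' → count = 4
  pos 13: leaf 'K' → count = 5
  pos 15: leaf 'B' → count = 6
  pos 17: leaf 'J' → count = 7
  pos 20: leaf 'C' → count = 8
  pos 24: leaf 'F' → count = 9
  pos 27: leaf 'P' → count = 10
  pos 29: leaf 'H' → count = 11
  pos 31: leaf 'A' → count = 12
Total leaves: 12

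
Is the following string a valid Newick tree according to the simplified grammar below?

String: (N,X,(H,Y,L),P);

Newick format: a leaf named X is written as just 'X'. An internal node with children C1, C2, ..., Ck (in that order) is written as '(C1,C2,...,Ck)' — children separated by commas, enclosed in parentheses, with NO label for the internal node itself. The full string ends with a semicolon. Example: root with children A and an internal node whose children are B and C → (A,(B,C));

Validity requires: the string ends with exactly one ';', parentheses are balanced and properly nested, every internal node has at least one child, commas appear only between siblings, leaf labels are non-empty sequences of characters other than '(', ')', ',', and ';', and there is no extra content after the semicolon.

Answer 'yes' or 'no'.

Answer: yes

Derivation:
Input: (N,X,(H,Y,L),P);
Paren balance: 2 '(' vs 2 ')' OK
Ends with single ';': True
Full parse: OK
Valid: True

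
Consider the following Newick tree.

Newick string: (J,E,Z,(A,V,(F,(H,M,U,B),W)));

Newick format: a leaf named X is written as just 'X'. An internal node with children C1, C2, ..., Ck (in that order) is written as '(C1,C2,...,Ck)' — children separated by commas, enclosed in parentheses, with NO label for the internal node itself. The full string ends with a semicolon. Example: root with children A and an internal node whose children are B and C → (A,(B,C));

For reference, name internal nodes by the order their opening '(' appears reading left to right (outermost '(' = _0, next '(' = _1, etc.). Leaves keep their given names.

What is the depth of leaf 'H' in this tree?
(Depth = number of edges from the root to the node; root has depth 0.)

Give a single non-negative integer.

Answer: 4

Derivation:
Newick: (J,E,Z,(A,V,(F,(H,M,U,B),W)));
Naming internals by '(' encounter order: outermost '(' = _0, next = _1, ...
Query node: H
Path from root: _0 -> _1 -> _2 -> _3 -> H
Depth of H: 4 (number of edges from root)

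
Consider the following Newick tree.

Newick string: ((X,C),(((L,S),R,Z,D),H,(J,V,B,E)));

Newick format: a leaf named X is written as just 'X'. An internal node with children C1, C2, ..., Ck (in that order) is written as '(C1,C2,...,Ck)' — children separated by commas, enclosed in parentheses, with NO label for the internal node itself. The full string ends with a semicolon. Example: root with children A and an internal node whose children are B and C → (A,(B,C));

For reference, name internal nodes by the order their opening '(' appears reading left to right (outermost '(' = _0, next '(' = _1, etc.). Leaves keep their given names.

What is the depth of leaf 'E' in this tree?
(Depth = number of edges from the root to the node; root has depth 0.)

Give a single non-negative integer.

Answer: 3

Derivation:
Newick: ((X,C),(((L,S),R,Z,D),H,(J,V,B,E)));
Naming internals by '(' encounter order: outermost '(' = _0, next = _1, ...
Query node: E
Path from root: _0 -> _2 -> _5 -> E
Depth of E: 3 (number of edges from root)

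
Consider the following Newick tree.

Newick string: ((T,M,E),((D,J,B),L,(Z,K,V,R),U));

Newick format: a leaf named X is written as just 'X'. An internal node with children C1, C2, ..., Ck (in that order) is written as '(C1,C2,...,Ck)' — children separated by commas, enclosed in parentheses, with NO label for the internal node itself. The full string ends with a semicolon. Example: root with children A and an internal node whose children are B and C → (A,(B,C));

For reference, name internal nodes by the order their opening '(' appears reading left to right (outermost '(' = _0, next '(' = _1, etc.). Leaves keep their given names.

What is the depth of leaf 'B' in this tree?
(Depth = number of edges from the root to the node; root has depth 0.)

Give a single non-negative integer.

Newick: ((T,M,E),((D,J,B),L,(Z,K,V,R),U));
Naming internals by '(' encounter order: outermost '(' = _0, next = _1, ...
Query node: B
Path from root: _0 -> _2 -> _3 -> B
Depth of B: 3 (number of edges from root)

Answer: 3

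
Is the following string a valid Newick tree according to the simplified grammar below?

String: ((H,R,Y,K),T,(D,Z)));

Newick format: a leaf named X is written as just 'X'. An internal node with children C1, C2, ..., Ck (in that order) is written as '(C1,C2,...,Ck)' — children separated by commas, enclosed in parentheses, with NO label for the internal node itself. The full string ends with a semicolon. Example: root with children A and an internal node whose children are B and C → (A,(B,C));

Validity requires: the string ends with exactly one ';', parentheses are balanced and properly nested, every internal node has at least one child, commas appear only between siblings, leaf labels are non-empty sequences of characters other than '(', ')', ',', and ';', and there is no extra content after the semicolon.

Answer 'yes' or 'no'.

Answer: no

Derivation:
Input: ((H,R,Y,K),T,(D,Z)));
Paren balance: 3 '(' vs 4 ')' MISMATCH
Ends with single ';': True
Full parse: FAILS (extra content after tree at pos 19)
Valid: False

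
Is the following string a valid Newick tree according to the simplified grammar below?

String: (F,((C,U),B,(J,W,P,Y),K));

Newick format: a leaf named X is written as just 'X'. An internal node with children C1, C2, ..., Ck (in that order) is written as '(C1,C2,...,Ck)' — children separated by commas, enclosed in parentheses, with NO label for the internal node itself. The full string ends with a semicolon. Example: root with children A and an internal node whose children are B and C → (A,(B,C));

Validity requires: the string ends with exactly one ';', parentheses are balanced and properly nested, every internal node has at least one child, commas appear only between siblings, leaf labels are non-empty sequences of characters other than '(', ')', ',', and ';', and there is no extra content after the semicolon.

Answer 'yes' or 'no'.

Answer: yes

Derivation:
Input: (F,((C,U),B,(J,W,P,Y),K));
Paren balance: 4 '(' vs 4 ')' OK
Ends with single ';': True
Full parse: OK
Valid: True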